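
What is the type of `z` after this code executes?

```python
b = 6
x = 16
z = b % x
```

int % int returns int (6 % 16 = 6)

int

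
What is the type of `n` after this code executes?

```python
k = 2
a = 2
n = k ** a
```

int ** positive int returns int (2 ** 2 = 4)

int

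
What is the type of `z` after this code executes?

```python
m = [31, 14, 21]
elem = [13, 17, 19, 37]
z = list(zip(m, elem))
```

list(zip(...)) returns a list of tuples

list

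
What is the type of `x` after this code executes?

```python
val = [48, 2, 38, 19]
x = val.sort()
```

list.sort() returns None (sorts in place)

NoneType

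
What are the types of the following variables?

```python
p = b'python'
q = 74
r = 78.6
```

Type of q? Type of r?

q is int; r is float

int, float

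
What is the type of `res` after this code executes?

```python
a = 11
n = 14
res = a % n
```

int % int returns int (11 % 14 = 11)

int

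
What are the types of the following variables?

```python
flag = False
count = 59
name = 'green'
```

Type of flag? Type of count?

flag is bool; count is int

bool, int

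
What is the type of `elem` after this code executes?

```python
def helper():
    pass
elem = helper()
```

A function with no return statement returns None

NoneType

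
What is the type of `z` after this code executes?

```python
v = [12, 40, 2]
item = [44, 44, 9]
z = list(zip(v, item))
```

list(zip(...)) returns a list of tuples

list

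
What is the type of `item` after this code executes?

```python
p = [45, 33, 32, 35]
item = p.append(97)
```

list.append() returns None (mutates in place)

NoneType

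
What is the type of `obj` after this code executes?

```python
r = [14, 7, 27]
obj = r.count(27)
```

list.count() returns int

int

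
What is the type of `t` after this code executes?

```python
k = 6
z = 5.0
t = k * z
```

int * float returns float (6 * 5.0 = 30.0)

float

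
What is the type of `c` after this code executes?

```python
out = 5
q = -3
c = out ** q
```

int ** negative int returns float

float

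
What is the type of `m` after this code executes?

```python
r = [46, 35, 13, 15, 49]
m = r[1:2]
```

Slicing a list always returns a list

list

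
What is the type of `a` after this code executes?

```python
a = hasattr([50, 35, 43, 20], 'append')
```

hasattr() returns bool

bool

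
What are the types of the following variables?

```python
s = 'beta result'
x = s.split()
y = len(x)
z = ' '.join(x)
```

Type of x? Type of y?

str.split() returns list; len() returns int

list, int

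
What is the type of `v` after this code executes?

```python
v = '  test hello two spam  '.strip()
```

str.strip() returns str

str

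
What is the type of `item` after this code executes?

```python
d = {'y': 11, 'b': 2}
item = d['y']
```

Accessing dict[str, int] with key 'y' returns int value 11

int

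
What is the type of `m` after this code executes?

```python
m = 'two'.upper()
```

str.upper() returns str

str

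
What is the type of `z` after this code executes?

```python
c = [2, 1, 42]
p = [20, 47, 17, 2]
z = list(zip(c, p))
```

list(zip(...)) returns a list of tuples

list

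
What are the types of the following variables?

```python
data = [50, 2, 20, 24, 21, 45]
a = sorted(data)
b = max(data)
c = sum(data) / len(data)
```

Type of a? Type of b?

sorted() returns list; max of ints returns int

list, int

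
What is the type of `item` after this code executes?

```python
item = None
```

None has type NoneType

NoneType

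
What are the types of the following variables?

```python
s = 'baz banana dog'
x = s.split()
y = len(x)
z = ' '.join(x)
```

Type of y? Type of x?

len() returns int; str.split() returns list

int, list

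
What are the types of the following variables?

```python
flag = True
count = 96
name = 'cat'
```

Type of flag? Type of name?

flag is bool; name is str

bool, str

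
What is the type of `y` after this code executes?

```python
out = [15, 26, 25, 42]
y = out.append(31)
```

list.append() returns None (mutates in place)

NoneType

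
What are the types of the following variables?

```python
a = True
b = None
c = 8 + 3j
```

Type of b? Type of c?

b is NoneType; c is complex

NoneType, complex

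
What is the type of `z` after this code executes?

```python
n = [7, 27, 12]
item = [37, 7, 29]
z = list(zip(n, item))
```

list(zip(...)) returns a list of tuples

list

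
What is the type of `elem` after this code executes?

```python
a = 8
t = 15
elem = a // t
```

int // int returns int (8 // 15 = 0)

int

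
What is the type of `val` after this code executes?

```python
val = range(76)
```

range() returns a range object

range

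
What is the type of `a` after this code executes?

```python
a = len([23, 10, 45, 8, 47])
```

len() always returns int

int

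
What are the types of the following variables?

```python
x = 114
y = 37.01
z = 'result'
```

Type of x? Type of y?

x is int; y is float

int, float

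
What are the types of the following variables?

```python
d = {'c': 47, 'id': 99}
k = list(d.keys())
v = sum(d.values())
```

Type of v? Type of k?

sum of int values returns int; list(...) returns list

int, list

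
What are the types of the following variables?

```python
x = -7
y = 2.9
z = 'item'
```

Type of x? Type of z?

x is int; z is str

int, str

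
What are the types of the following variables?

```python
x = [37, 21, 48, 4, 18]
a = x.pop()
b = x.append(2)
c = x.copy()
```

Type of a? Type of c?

list.pop() returns the element (int); list.copy() returns list

int, list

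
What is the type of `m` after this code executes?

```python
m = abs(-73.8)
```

abs() of float returns float

float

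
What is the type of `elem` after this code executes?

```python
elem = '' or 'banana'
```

'or' returns first truthy value ('banana', which is str)

str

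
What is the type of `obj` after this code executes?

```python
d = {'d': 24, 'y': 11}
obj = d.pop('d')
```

dict.pop() returns the value (int)

int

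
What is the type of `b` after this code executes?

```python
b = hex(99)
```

hex() returns str representation

str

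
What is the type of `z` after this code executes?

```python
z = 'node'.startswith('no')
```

str.startswith() returns bool

bool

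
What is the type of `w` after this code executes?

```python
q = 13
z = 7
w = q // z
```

int // int returns int (13 // 7 = 1)

int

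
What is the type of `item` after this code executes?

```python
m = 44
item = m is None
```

'is' comparison returns bool

bool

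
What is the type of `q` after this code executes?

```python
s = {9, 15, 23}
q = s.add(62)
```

set.add() returns None (mutates in place)

NoneType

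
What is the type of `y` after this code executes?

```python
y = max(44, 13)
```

max() of ints returns int

int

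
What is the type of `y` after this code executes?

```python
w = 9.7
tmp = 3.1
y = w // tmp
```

float // float returns float (floor division preserves float type)

float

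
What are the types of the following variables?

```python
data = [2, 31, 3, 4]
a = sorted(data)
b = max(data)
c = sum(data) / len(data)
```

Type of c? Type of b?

int / int returns float; max of ints returns int

float, int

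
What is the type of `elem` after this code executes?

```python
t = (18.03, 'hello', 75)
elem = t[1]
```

Index 1 of tuple is 'hello' which is str

str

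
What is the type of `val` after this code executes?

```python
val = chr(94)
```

chr() returns str (single character)

str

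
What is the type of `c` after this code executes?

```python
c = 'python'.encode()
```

str.encode() returns bytes

bytes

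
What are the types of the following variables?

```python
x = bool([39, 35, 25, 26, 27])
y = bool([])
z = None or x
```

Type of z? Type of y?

None or <bool> returns the bool; bool() returns bool

bool, bool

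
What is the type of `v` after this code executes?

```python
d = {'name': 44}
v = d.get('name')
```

dict.get() returns the value (int) when key is found

int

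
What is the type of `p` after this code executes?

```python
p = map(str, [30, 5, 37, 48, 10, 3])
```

map() returns a map iterator object

map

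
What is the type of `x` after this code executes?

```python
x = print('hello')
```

print() returns None

NoneType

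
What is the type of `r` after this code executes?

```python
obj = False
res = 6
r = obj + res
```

bool + int returns int (False is 0, so 0 + 6 = 6)

int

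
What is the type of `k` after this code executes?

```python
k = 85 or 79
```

'or' returns the first truthy value (85, which is int)

int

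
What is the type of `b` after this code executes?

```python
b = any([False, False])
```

any() returns bool

bool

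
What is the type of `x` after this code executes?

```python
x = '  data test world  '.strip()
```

str.strip() returns str

str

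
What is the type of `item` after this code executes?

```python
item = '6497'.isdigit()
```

str.isdigit() returns bool

bool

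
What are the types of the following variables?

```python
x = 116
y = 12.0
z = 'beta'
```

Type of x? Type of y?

x is int; y is float

int, float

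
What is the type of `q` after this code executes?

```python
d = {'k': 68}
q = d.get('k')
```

dict.get() returns the value (int) when key is found

int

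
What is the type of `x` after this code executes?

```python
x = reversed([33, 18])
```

reversed() on a list returns a list_reverseiterator

list_reverseiterator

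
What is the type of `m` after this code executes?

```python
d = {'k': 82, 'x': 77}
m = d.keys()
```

.keys() returns a dict_keys view object

dict_keys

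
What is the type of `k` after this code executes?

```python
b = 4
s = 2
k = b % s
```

int % int returns int (4 % 2 = 0)

int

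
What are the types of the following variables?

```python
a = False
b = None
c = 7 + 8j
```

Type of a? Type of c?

a is bool; c is complex

bool, complex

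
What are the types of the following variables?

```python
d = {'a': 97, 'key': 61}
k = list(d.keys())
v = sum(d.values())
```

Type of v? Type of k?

sum of int values returns int; list(...) returns list

int, list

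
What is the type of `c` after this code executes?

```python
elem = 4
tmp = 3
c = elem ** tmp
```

int ** positive int returns int (4 ** 3 = 64)

int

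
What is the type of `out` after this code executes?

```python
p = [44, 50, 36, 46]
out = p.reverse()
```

list.reverse() returns None

NoneType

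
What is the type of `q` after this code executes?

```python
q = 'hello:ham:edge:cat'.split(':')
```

str.split() returns list

list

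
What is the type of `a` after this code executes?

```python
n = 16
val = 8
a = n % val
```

int % int returns int (16 % 8 = 0)

int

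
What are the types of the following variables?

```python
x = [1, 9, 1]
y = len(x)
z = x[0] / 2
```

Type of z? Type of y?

int / int returns float; len() returns int

float, int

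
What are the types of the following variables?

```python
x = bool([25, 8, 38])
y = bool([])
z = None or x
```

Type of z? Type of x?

None or <bool> returns the bool; bool() returns bool

bool, bool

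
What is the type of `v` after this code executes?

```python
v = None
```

None has type NoneType

NoneType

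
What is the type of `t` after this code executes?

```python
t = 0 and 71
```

'and' returns the first falsy value (0, which is int)

int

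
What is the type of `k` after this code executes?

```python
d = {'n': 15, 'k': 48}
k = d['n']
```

Accessing dict[str, int] with key 'n' returns int value 15

int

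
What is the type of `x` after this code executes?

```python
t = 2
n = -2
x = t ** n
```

int ** negative int returns float

float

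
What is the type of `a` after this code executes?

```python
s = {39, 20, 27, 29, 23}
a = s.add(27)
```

set.add() returns None (mutates in place)

NoneType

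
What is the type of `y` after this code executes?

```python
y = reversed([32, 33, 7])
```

reversed() on a list returns a list_reverseiterator

list_reverseiterator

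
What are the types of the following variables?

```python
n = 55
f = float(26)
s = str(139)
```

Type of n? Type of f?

n is int; f is float

int, float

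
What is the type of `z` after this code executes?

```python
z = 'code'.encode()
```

str.encode() returns bytes

bytes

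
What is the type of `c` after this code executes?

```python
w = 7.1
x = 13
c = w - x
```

float - int returns float (7.1 - 13 = -5.9)

float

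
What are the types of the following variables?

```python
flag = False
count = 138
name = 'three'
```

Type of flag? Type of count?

flag is bool; count is int

bool, int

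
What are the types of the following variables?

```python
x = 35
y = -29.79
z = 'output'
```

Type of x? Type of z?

x is int; z is str

int, str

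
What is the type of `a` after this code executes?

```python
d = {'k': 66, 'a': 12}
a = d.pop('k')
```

dict.pop() returns the value (int)

int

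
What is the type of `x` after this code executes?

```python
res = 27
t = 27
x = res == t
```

Equality comparison returns bool

bool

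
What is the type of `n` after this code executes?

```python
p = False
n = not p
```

'not' always returns bool

bool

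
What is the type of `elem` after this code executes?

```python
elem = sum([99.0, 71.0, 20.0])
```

sum() of floats returns float

float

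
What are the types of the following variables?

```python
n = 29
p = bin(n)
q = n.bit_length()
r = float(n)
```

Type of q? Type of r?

int.bit_length() returns int; float() returns float

int, float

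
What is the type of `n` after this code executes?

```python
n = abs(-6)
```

abs() of int returns int

int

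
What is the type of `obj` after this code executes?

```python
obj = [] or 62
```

'or' returns first truthy value (62, which is int)

int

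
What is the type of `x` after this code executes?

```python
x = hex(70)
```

hex() returns str representation

str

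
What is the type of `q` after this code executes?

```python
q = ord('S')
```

ord() returns int (Unicode code point)

int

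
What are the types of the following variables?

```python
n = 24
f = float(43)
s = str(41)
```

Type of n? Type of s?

n is int; s is str

int, str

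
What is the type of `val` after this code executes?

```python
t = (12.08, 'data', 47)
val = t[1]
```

Index 1 of tuple is 'data' which is str

str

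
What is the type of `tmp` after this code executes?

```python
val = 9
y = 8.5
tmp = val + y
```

int + float returns float (9 + 8.5 = 17.5)

float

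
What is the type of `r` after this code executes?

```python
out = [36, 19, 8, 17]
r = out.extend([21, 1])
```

list.extend() returns None

NoneType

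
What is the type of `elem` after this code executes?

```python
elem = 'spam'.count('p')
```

str.count() returns int

int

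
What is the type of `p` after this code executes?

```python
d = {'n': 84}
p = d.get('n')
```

dict.get() returns the value (int) when key is found

int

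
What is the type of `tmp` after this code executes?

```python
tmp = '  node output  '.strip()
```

str.strip() returns str

str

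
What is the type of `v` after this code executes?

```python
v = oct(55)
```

oct() returns str representation

str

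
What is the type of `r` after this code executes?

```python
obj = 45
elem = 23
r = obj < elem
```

Comparison operators return bool

bool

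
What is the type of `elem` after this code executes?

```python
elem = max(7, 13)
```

max() of ints returns int

int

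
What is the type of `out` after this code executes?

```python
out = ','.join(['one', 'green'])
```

str.join() returns str

str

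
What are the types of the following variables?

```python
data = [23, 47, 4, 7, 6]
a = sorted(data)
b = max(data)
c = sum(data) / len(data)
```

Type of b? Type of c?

max of ints returns int; int / int returns float

int, float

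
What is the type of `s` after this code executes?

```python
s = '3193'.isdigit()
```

str.isdigit() returns bool

bool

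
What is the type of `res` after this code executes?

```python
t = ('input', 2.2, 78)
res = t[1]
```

Index 1 of tuple is 2.2 which is float

float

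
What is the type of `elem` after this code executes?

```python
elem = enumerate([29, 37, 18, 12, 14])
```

enumerate() returns an enumerate iterator object

enumerate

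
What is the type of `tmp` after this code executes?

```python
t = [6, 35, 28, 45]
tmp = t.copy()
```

list.copy() returns list

list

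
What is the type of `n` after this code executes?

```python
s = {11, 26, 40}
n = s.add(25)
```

set.add() returns None (mutates in place)

NoneType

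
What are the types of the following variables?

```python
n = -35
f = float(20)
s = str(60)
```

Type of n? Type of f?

n is int; f is float

int, float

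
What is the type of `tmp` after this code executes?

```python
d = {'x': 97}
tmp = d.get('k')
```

dict.get() returns None when key 'k' is not found and no default given

NoneType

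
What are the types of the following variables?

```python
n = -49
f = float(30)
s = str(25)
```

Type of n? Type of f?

n is int; f is float

int, float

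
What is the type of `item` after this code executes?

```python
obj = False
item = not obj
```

'not' always returns bool

bool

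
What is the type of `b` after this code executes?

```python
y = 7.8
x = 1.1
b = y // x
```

float // float returns float (floor division preserves float type)

float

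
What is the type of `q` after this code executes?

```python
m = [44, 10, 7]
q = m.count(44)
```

list.count() returns int

int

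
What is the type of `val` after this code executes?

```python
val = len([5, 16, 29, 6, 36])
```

len() always returns int

int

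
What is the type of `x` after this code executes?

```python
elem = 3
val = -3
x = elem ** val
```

int ** negative int returns float

float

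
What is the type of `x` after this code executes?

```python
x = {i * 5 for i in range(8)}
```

A set comprehension {expr for x in iterable} produces a set

set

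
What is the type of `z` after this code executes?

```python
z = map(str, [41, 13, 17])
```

map() returns a map iterator object

map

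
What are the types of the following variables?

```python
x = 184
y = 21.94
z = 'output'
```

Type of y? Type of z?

y is float; z is str

float, str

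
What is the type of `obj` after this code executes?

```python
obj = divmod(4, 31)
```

divmod() returns a tuple (quotient, remainder)

tuple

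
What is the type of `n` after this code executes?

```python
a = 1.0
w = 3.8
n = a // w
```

float // float returns float (floor division preserves float type)

float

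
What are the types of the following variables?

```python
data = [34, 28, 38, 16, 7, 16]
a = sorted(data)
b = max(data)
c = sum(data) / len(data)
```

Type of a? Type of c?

sorted() returns list; int / int returns float

list, float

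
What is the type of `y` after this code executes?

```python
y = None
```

None has type NoneType

NoneType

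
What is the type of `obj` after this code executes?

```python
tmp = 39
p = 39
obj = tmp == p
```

Equality comparison returns bool

bool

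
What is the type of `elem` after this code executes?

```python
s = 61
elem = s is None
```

'is' comparison returns bool

bool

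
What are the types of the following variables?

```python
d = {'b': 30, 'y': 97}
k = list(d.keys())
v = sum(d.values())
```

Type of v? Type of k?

sum of int values returns int; list(...) returns list

int, list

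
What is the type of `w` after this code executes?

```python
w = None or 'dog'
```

'or' with None returns the other value ('dog', str)

str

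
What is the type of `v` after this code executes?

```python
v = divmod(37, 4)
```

divmod() returns a tuple (quotient, remainder)

tuple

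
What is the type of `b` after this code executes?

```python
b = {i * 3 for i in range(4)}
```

A set comprehension {expr for x in iterable} produces a set

set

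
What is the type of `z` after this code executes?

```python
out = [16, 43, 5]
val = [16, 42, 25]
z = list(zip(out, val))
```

list(zip(...)) returns a list of tuples

list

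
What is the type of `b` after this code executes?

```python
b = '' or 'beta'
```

'or' returns first truthy value ('beta', which is str)

str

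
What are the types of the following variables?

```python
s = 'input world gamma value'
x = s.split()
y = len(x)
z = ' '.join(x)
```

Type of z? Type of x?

str.join() returns str; str.split() returns list

str, list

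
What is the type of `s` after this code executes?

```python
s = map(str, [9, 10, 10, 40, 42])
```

map() returns a map iterator object

map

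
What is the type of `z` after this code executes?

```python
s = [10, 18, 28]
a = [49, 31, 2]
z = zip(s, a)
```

zip() returns a zip iterator object

zip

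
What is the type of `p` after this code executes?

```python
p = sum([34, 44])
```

sum() of ints returns int

int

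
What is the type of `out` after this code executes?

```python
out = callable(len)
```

callable() returns bool

bool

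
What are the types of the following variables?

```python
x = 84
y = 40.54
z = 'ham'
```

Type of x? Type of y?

x is int; y is float

int, float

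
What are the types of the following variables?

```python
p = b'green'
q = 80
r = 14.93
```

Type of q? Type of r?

q is int; r is float

int, float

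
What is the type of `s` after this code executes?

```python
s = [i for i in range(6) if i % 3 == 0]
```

A list comprehension [...] produces a list

list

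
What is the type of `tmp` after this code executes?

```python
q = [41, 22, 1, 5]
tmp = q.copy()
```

list.copy() returns list

list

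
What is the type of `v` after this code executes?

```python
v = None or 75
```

'or' with None returns the other value (75, int)

int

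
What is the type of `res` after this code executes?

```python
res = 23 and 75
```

'and' returns the last value when all truthy (75, which is int)

int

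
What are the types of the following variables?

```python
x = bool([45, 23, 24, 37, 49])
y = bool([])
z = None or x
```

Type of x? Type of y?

bool() returns bool; bool() returns bool

bool, bool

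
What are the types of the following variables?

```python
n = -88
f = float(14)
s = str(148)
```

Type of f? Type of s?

f is float; s is str

float, str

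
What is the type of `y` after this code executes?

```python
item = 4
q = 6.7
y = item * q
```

int * float returns float (4 * 6.7 = 26.8)

float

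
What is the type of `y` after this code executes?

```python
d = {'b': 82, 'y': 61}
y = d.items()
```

dict.items() returns a dict_items view

dict_items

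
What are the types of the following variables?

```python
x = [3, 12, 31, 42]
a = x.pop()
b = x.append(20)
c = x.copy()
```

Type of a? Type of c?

list.pop() returns the element (int); list.copy() returns list

int, list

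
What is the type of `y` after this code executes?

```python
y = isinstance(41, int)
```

isinstance() returns bool

bool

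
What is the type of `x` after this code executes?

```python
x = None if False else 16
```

Ternary: condition is False, else branch (16) taken → int

int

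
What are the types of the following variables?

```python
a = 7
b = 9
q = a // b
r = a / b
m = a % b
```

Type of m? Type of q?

int % int returns int; int // int returns int

int, int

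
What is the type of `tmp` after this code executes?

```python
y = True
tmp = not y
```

'not' always returns bool

bool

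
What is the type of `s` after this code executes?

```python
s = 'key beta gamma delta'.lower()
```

str.lower() returns str

str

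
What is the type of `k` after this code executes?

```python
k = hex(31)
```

hex() returns str representation

str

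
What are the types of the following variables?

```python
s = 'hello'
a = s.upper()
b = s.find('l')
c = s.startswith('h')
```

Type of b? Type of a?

str.find() returns int; str.upper() returns str

int, str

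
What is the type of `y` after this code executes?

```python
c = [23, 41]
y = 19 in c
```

'in' operator returns bool

bool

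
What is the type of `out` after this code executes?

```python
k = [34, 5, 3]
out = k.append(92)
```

list.append() returns None (mutates in place)

NoneType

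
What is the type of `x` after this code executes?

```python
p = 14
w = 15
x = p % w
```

int % int returns int (14 % 15 = 14)

int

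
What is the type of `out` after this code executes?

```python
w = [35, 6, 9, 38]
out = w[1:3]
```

Slicing a list always returns a list

list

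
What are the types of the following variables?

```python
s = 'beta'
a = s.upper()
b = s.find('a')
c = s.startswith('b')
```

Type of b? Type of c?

str.find() returns int; str.startswith() returns bool

int, bool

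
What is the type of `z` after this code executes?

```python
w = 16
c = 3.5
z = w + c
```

int + float returns float (16 + 3.5 = 19.5)

float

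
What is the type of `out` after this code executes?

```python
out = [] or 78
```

'or' returns first truthy value (78, which is int)

int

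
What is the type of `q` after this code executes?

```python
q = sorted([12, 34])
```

sorted() always returns list

list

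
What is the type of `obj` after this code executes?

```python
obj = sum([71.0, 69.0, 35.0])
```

sum() of floats returns float

float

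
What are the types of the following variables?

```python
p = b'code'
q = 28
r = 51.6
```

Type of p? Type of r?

p is bytes; r is float

bytes, float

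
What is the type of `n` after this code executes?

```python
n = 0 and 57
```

'and' returns the first falsy value (0, which is int)

int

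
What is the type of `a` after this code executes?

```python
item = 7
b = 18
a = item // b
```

int // int returns int (7 // 18 = 0)

int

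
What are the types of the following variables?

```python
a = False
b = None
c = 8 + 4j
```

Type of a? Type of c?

a is bool; c is complex

bool, complex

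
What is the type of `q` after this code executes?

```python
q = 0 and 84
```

'and' returns the first falsy value (0, which is int)

int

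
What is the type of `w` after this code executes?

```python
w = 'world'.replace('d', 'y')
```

str.replace() returns str

str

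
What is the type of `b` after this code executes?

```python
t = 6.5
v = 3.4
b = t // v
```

float // float returns float (floor division preserves float type)

float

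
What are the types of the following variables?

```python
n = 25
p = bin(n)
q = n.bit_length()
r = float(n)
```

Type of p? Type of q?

bin() returns str; int.bit_length() returns int

str, int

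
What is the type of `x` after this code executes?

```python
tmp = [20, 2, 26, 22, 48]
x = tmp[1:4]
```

Slicing a list always returns a list

list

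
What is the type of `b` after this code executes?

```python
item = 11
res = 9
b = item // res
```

int // int returns int (11 // 9 = 1)

int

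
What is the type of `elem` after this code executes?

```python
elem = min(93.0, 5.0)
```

min() of floats returns float

float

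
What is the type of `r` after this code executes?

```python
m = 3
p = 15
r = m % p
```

int % int returns int (3 % 15 = 3)

int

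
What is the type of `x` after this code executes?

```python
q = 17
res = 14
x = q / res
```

int / int always returns float in Python 3 (17 / 14 = 1.21429)

float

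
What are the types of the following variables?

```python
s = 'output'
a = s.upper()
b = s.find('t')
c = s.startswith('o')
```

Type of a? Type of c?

str.upper() returns str; str.startswith() returns bool

str, bool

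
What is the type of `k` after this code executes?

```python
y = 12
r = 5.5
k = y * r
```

int * float returns float (12 * 5.5 = 66.0)

float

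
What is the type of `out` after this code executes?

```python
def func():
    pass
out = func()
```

A function with no return statement returns None

NoneType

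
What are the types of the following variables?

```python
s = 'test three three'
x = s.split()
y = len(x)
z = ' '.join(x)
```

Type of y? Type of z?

len() returns int; str.join() returns str

int, str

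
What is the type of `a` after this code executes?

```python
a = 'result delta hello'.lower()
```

str.lower() returns str

str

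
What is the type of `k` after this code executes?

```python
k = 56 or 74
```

'or' returns the first truthy value (56, which is int)

int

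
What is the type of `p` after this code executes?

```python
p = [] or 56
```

'or' returns first truthy value (56, which is int)

int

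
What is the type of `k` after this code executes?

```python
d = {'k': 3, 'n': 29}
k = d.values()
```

.values() returns a dict_values view object

dict_values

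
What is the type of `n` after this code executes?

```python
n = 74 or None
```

'or' returns first truthy value (74, int)

int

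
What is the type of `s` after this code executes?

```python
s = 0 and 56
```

'and' returns the first falsy value (0, which is int)

int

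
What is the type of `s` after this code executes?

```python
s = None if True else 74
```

Ternary: condition is True, if branch (None) taken → NoneType

NoneType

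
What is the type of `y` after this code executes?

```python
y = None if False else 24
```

Ternary: condition is False, else branch (24) taken → int

int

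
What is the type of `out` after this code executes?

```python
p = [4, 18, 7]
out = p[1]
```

Indexing a list of ints returns int (p[1] = 18)

int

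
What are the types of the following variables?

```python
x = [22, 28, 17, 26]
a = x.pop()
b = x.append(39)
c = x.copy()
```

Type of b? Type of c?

list.append() returns None; list.copy() returns list

NoneType, list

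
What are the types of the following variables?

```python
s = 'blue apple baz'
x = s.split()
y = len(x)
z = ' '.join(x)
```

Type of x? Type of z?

str.split() returns list; str.join() returns str

list, str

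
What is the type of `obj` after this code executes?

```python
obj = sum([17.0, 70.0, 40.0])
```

sum() of floats returns float

float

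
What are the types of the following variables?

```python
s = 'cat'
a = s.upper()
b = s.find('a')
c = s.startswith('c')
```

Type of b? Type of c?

str.find() returns int; str.startswith() returns bool

int, bool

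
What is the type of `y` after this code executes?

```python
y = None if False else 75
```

Ternary: condition is False, else branch (75) taken → int

int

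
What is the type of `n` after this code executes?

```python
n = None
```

None has type NoneType

NoneType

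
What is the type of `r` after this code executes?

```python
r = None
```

None has type NoneType

NoneType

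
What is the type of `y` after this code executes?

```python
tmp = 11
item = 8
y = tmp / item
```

int / int always returns float in Python 3 (11 / 8 = 1.375)

float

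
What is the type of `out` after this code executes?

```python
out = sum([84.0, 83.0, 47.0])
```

sum() of floats returns float

float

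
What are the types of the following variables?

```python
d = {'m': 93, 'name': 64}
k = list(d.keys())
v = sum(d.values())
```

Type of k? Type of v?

list(...) returns list; sum of int values returns int

list, int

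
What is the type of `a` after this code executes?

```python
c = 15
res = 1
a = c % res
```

int % int returns int (15 % 1 = 0)

int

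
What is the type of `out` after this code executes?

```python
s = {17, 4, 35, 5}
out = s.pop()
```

Popping from a set of ints returns int

int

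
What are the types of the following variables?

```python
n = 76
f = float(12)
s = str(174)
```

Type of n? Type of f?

n is int; f is float

int, float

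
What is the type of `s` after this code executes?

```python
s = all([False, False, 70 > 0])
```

all() returns bool

bool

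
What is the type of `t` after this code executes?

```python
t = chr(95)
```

chr() returns str (single character)

str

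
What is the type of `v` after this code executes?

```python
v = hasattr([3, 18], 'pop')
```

hasattr() returns bool

bool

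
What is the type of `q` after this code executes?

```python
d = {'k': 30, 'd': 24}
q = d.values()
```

.values() returns a dict_values view object

dict_values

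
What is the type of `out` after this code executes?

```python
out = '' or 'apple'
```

'or' returns first truthy value ('apple', which is str)

str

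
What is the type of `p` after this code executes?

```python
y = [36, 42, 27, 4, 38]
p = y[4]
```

Indexing a list of ints returns int (y[4] = 38)

int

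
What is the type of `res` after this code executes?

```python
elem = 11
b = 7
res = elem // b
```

int // int returns int (11 // 7 = 1)

int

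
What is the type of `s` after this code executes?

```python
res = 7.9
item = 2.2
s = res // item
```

float // float returns float (floor division preserves float type)

float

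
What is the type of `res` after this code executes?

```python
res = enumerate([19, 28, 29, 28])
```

enumerate() returns an enumerate iterator object

enumerate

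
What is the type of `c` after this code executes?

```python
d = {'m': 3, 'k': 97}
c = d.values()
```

.values() returns a dict_values view object

dict_values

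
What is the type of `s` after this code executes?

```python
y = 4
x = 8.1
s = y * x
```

int * float returns float (4 * 8.1 = 32.4)

float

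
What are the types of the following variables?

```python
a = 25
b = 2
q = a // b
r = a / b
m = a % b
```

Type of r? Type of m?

int / int returns float; int % int returns int

float, int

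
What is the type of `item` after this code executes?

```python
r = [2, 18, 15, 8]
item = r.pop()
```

list.pop() returns the popped element (int here)

int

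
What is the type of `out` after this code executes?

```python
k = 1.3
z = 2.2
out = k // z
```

float // float returns float (floor division preserves float type)

float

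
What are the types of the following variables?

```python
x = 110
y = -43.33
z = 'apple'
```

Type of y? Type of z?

y is float; z is str

float, str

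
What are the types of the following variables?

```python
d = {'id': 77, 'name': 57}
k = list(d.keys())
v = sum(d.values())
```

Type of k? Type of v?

list(...) returns list; sum of int values returns int

list, int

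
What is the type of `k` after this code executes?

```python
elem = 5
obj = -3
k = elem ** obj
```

int ** negative int returns float

float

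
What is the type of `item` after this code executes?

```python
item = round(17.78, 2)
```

round() with ndigits arg returns float

float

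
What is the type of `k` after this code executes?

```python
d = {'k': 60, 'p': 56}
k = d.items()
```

dict.items() returns a dict_items view

dict_items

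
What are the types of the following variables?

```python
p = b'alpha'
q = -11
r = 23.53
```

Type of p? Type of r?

p is bytes; r is float

bytes, float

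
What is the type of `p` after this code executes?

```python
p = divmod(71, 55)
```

divmod() returns a tuple (quotient, remainder)

tuple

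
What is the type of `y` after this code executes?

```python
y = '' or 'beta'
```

'or' returns first truthy value ('beta', which is str)

str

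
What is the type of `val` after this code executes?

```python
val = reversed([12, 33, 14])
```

reversed() on a list returns a list_reverseiterator

list_reverseiterator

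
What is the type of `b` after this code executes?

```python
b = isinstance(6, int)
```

isinstance() returns bool

bool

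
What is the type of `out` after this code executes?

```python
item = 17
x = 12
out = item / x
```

int / int always returns float in Python 3 (17 / 12 = 1.41667)

float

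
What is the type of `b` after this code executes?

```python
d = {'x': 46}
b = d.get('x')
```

dict.get() returns the value (int) when key is found

int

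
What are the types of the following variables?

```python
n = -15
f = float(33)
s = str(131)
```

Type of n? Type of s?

n is int; s is str

int, str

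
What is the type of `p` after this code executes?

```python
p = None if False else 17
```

Ternary: condition is False, else branch (17) taken → int

int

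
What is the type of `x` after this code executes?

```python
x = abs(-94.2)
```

abs() of float returns float

float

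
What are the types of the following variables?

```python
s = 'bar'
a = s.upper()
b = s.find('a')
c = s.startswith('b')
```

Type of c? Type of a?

str.startswith() returns bool; str.upper() returns str

bool, str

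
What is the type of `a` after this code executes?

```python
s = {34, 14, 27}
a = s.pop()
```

Popping from a set of ints returns int

int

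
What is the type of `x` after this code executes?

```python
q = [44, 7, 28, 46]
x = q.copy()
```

list.copy() returns list

list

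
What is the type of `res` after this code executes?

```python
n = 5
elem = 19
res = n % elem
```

int % int returns int (5 % 19 = 5)

int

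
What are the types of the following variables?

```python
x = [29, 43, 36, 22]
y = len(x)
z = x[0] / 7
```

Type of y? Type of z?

len() returns int; int / int returns float

int, float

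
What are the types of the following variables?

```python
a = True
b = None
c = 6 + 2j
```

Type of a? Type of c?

a is bool; c is complex

bool, complex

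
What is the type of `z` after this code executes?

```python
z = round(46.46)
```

round() with no ndigits arg returns int

int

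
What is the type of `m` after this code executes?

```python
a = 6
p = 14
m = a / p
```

int / int always returns float in Python 3 (6 / 14 = 0.428571)

float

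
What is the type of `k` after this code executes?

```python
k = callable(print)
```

callable() returns bool

bool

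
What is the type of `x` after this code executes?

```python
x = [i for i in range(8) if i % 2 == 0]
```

A list comprehension [...] produces a list

list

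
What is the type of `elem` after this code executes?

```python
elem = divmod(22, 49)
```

divmod() returns a tuple (quotient, remainder)

tuple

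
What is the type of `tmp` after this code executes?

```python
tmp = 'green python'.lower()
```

str.lower() returns str

str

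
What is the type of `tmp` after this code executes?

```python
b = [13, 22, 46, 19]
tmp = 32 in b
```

'in' operator returns bool

bool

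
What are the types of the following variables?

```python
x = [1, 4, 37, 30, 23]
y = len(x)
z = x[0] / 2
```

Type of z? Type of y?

int / int returns float; len() returns int

float, int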